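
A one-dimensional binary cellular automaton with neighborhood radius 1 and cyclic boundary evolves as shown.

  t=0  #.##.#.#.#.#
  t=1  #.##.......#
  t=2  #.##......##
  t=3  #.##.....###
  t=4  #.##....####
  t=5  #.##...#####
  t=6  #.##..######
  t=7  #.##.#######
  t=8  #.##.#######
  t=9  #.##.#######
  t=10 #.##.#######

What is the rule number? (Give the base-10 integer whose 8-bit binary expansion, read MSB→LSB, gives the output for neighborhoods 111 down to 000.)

202

  ### -> #   bit 7 = 1  t=2,i=11
  ##. -> #   bit 6 = 1  t=0,i=0
  #.# -> .   bit 5 = 0  t=0,i=1
  #.. -> .   bit 4 = 0  t=1,i=4
  .## -> #   bit 3 = 1  t=0,i=2
  .#. -> .   bit 2 = 0  t=0,i=5
  ..# -> #   bit 1 = 1  t=1,i=10
  ... -> .   bit 0 = 0  t=1,i=5
  bits 11001010 = 202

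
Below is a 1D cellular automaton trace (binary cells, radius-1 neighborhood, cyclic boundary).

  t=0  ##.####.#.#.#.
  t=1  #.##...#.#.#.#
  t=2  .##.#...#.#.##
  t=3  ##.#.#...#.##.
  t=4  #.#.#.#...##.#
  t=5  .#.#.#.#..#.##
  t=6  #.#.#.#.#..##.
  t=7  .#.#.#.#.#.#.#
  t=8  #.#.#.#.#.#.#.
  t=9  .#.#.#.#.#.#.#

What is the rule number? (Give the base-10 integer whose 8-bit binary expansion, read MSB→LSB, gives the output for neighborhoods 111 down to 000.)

  [7] ### => .  t=0,i=4
  [6] ##. => .  t=0,i=1
  [5] #.# => #  t=0,i=2
  [4] #.. => #  t=1,i=4
  [3] .## => #  t=0,i=0
  [2] .#. => .  t=0,i=8
  [1] ..# => .  t=1,i=6
  [0] ... => .  t=1,i=5
  bits 00111000 = 56

56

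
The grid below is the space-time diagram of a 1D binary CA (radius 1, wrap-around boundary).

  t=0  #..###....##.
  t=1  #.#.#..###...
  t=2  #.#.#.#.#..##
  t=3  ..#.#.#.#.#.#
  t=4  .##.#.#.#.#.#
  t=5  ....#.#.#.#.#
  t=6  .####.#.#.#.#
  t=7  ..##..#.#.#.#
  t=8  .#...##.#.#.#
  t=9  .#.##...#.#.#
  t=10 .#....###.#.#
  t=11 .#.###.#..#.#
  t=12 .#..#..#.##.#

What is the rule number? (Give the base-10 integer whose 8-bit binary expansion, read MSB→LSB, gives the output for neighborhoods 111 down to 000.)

135

  [7] ### => #  t=0,i=4
  [6] ##. => .  t=0,i=5
  [5] #.# => .  t=0,i=12
  [4] #.. => .  t=0,i=1
  [3] .## => .  t=0,i=3
  [2] .#. => #  t=0,i=0
  [1] ..# => #  t=0,i=2
  [0] ... => #  t=0,i=7
  bits 10000111 = 135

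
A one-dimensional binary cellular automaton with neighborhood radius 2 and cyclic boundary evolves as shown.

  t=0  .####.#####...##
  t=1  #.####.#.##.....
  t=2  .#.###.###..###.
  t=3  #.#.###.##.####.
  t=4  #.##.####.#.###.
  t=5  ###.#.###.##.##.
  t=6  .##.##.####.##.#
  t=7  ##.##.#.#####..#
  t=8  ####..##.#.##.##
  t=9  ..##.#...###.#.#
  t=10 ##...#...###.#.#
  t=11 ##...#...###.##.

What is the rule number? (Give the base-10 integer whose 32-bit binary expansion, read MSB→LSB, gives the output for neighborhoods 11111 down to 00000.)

  [31] ##### => .  t=0,i=8
  [30] ####. => #  t=0,i=3
  [29] ###.# => #  t=0,i=4
  [28] ###.. => #  t=0,i=10
  [27] ##.## => #  t=0,i=0
  [26] ##.#. => .  t=1,i=6
  [25] ##..# => .  t=2,i=10
  [24] ##... => .  t=0,i=11
  [23] #.### => .  t=0,i=1
  [22] #.##. => #  t=1,i=9
  [21] #.#.# => #  t=1,i=7
  [20] #.#.. => #  t=9,i=5
  [19] #..## => #  t=2,i=11
  [18] #..#. => #  t=2,i=0
  [17] #...# => .  t=0,i=12
  [16] #.... => #  t=1,i=12
  [15] .#### => #  t=0,i=2
  [14] .###. => #  t=2,i=4
  [13] .##.# => .  t=0,i=15
  [12] .##.. => .  t=1,i=10
  [11] .#.## => #  t=1,i=1
  [10] .#.#. => .  t=3,i=1
  [9] .#..# => #  t=9,i=0
  [8] .#... => .  t=9,i=6
  [7] ..### => #  t=2,i=12
  [6] ..##. => .  t=0,i=14
  [5] ..#.# => .  t=1,i=0
  [4] ..#.. => #  t=10,i=5
  [3] ...## => .  t=0,i=13
  [2] ...#. => .  t=1,i=15
  [1] ....# => #  t=1,i=14
  [0] ..... => #  t=1,i=13
  bits 01111000011111011100101010010011 = 2021509779

2021509779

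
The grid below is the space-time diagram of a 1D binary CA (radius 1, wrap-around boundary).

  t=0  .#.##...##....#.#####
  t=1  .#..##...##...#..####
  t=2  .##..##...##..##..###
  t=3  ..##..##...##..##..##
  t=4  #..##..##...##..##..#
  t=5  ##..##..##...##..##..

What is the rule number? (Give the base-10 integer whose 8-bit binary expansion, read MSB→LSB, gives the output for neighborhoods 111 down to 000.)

212

  nb ###: next=#  (t=0,i=17, bit7=1)
  nb ##.: next=#  (t=0,i=4, bit6=1)
  nb #.#: next=.  (t=0,i=0, bit5=0)
  nb #..: next=#  (t=0,i=5, bit4=1)
  nb .##: next=.  (t=0,i=3, bit3=0)
  nb .#.: next=#  (t=0,i=1, bit2=1)
  nb ..#: next=.  (t=0,i=7, bit1=0)
  nb ...: next=.  (t=0,i=6, bit0=0)
  bits 11010100 = 212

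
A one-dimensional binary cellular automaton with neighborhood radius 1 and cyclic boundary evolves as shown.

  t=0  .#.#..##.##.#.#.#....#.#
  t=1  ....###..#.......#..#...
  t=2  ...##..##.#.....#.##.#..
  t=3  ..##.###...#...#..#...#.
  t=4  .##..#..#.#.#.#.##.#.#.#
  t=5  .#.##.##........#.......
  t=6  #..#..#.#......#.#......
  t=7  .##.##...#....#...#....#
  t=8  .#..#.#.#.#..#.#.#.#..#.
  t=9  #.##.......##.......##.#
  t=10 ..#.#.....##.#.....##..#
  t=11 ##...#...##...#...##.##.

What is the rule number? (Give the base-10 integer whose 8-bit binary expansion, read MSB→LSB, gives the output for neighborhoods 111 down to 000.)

26

  ### -> .   bit 7 = 0  t=1,i=5
  ##. -> .   bit 6 = 0  t=0,i=7
  #.# -> .   bit 5 = 0  t=0,i=0
  #.. -> #   bit 4 = 1  t=0,i=4
  .## -> #   bit 3 = 1  t=0,i=6
  .#. -> .   bit 2 = 0  t=0,i=1
  ..# -> #   bit 1 = 1  t=0,i=5
  ... -> .   bit 0 = 0  t=0,i=18
  bits 00011010 = 26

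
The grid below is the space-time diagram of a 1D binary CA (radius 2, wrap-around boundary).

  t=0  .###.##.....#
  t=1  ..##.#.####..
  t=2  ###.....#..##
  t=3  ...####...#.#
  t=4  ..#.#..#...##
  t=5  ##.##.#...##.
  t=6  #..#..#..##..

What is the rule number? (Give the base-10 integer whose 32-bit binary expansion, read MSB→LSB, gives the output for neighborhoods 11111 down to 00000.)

593347659

  ##### -> .   bit 31 = 0  t=2,i=0
  ####. -> .   bit 30 = 0  t=1,i=9
  ###.# -> #   bit 29 = 1  t=0,i=3
  ###.. -> .   bit 28 = 0  t=1,i=10
  ##.## -> .   bit 27 = 0  t=0,i=4
  ##.#. -> .   bit 26 = 0  t=1,i=4
  ##..# -> #   bit 25 = 1  t=4,i=0
  ##... -> #   bit 24 = 1  t=0,i=7
  #.### -> .   bit 23 = 0  t=0,i=1
  #.##. -> #   bit 22 = 1  t=0,i=5
  #.#.# -> .   bit 21 = 0  t=1,i=5
  #.#.. -> #   bit 20 = 1  t=3,i=12
  #..## -> #   bit 19 = 1  t=2,i=10
  #..#. -> #   bit 18 = 1  t=4,i=1
  #...# -> .   bit 17 = 0  t=3,i=1
  #.... -> #   bit 16 = 1  t=0,i=8
  .#### -> #   bit 15 = 1  t=1,i=8
  .###. -> #   bit 14 = 1  t=0,i=2
  .##.# -> .   bit 13 = 0  t=1,i=3
  .##.. -> .   bit 12 = 0  t=0,i=6
  .#.## -> .   bit 11 = 0  t=0,i=0
  .#.#. -> #   bit 10 = 1  t=3,i=11
  .#..# -> .   bit 9 = 0  t=2,i=9
  .#... -> .   bit 8 = 0  t=3,i=0
  ..### -> .   bit 7 = 0  t=2,i=11
  ..##. -> #   bit 6 = 1  t=1,i=2
  ..#.# -> .   bit 5 = 0  t=0,i=12
  ..#.. -> .   bit 4 = 0  t=2,i=8
  ...## -> #   bit 3 = 1  t=1,i=1
  ...#. -> .   bit 2 = 0  t=0,i=11
  ....# -> #   bit 1 = 1  t=0,i=10
  ..... -> #   bit 0 = 1  t=0,i=9
  bits 00100011010111011100010001001011 = 593347659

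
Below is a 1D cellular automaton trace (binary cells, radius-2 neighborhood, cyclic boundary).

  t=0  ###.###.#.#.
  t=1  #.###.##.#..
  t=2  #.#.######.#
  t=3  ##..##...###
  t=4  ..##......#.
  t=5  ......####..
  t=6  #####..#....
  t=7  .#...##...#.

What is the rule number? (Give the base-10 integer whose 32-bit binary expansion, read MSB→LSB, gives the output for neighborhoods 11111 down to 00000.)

  [31] ##### => .  t=2,i=6
  [30] ####. => .  t=2,i=8
  [29] ###.# => #  t=0,i=2
  [28] ###.. => .  t=3,i=1
  [27] ##.## => #  t=0,i=3
  [26] ##.#. => #  t=0,i=7
  [25] ##..# => #  t=3,i=2
  [24] ##... => .  t=3,i=6
  [23] #.### => #  t=0,i=0
  [22] #.##. => #  t=1,i=6
  [21] #.#.# => .  t=0,i=8
  [20] #.#.. => #  t=1,i=9
  [19] #..## => #  t=3,i=3
  [18] #..#. => #  t=1,i=11
  [17] #...# => .  t=3,i=7
  [16] #.... => .  t=4,i=5
  [15] .#### => #  t=2,i=5
  [14] .###. => .  t=0,i=1
  [13] .##.# => #  t=1,i=7
  [12] .##.. => .  t=3,i=5
  [11] .#.## => .  t=0,i=11
  [10] .#.#. => #  t=0,i=9
  [9] .#..# => .  t=1,i=10
  [8] .#... => .  t=4,i=11
  [7] ..### => .  t=3,i=9
  [6] ..##. => .  t=3,i=4
  [5] ..#.# => #  t=1,i=0
  [4] ..#.. => .  t=4,i=10
  [3] ...## => .  t=3,i=8
  [2] ...#. => #  t=4,i=9
  [1] ....# => #  t=4,i=8
  [0] ..... => #  t=4,i=6
  bits 00101110110111001010010000100111 = 786211879

786211879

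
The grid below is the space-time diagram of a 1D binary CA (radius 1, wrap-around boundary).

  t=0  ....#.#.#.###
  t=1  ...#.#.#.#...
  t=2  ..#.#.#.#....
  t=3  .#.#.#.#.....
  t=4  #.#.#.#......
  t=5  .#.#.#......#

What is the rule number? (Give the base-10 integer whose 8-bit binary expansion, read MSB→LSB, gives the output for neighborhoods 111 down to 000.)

34

  ### -> .   bit 7 = 0  t=0,i=11
  ##. -> .   bit 6 = 0  t=0,i=12
  #.# -> #   bit 5 = 1  t=0,i=5
  #.. -> .   bit 4 = 0  t=0,i=0
  .## -> .   bit 3 = 0  t=0,i=10
  .#. -> .   bit 2 = 0  t=0,i=4
  ..# -> #   bit 1 = 1  t=0,i=3
  ... -> .   bit 0 = 0  t=0,i=1
  bits 00100010 = 34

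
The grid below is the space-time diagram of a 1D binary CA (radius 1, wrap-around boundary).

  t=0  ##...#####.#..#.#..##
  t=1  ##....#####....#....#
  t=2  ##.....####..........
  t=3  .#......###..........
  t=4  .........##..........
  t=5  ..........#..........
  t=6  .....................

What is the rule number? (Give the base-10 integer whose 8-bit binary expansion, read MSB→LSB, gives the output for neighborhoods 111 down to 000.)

  ###|#  b7=1 t=0,i=0
  ##.|#  b6=1 t=0,i=1
  #.#|#  b5=1 t=0,i=10
  #..|.  b4=0 t=0,i=2
  .##|.  b3=0 t=0,i=5
  .#.|.  b2=0 t=0,i=11
  ..#|.  b1=0 t=0,i=4
  ...|.  b0=0 t=0,i=3
  bits 11100000 = 224

224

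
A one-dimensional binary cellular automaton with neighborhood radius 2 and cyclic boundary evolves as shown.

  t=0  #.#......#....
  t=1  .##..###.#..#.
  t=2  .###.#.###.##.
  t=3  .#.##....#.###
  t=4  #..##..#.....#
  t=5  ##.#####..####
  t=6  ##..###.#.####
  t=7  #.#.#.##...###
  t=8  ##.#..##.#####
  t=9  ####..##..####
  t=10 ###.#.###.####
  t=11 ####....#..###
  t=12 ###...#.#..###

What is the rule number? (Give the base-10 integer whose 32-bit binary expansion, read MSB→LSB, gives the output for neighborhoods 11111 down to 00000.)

  [31] ##### => #  t=5,i=5
  [30] ####. => #  t=5,i=0
  [29] ###.# => #  t=1,i=7
  [28] ###.. => .  t=5,i=7
  [27] ##.## => .  t=2,i=10
  [26] ##.#. => #  t=1,i=8
  [25] ##..# => #  t=1,i=3
  [24] ##... => .  t=3,i=5
  [23] #.### => .  t=2,i=7
  [22] #.##. => #  t=2,i=11
  [21] #.#.# => .  t=2,i=5
  [20] #.#.. => #  t=0,i=2
  [19] #..## => .  t=1,i=0
  [18] #..#. => #  t=1,i=11
  [17] #...# => #  t=7,i=9
  [16] #.... => .  t=0,i=4
  [15] .#### => #  t=5,i=4
  [14] .###. => .  t=1,i=6
  [13] .##.# => #  t=8,i=7
  [12] .##.. => #  t=1,i=2
  [11] .#.## => .  t=2,i=6
  [10] .#.#. => #  t=0,i=1
  [9] .#..# => .  t=1,i=10
  [8] .#... => .  t=0,i=3
  [7] ..### => #  t=1,i=5
  [6] ..##. => #  t=1,i=1
  [5] ..#.# => .  t=0,i=0
  [4] ..#.. => #  t=0,i=9
  [3] ...## => #  t=4,i=12
  [2] ...#. => .  t=0,i=8
  [1] ....# => #  t=0,i=7
  [0] ..... => #  t=0,i=5
  bits 11100110010101101011010011011011 = 3864442075

3864442075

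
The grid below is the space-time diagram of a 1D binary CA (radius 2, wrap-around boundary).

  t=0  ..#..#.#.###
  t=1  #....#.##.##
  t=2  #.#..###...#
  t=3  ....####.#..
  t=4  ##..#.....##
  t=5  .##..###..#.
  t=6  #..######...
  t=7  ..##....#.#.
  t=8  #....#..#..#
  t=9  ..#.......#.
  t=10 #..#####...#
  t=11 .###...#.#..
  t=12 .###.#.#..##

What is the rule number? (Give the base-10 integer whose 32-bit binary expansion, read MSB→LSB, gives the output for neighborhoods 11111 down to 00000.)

  #####|.  b31=0 t=6,i=5
  ####.|.  b30=0 t=3,i=6
  ###.#|.  b29=0 t=3,i=7
  ###..|#  b28=1 t=0,i=11
  ##.##|.  b27=0 t=1,i=9
  ##.#.|.  b26=0 t=2,i=1
  ##..#|#  b25=1 t=0,i=0
  ##...|.  b24=0 t=1,i=1
  #.###|.  b23=0 t=0,i=9
  #.##.|#  b22=1 t=1,i=7
  #.#.#|#  b21=1 t=0,i=7
  #.#..|.  b20=0 t=2,i=2
  #..##|#  b19=1 t=2,i=4
  #..#.|.  b18=0 t=0,i=1
  #...#|#  b17=1 t=2,i=9
  #....|#  b16=1 t=1,i=2
  .####|.  b15=0 t=3,i=5
  .###.|#  b14=1 t=0,i=10
  .##.#|.  b13=0 t=1,i=8
  .##..|.  b12=0 t=5,i=2
  .#.##|#  b11=1 t=0,i=8
  .#.#.|.  b10=0 t=0,i=6
  .#..#|.  b9=0 t=0,i=3
  .#...|#  b8=1 t=3,i=10
  ..###|#  b7=1 t=2,i=5
  ..##.|.  b6=0 t=2,i=11
  ..#.#|#  b5=1 t=0,i=5
  ..#..|.  b4=0 t=0,i=2
  ...##|.  b3=0 t=2,i=10
  ...#.|.  b2=0 t=1,i=4
  ....#|.  b1=0 t=1,i=3
  .....|#  b0=1 t=3,i=0
  bits 00010010011010110100100110100001 = 309021089

309021089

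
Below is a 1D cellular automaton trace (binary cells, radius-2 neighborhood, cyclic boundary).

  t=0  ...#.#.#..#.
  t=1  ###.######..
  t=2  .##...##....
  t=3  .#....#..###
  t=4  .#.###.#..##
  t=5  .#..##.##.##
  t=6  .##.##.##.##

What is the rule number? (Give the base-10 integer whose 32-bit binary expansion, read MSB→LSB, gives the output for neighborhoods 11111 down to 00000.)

  #####|#  b31=1 t=1,i=6
  ####.|.  b30=0 t=1,i=8
  ###.#|#  b29=1 t=1,i=2
  ###..|.  b28=0 t=1,i=9
  ##.##|.  b27=0 t=1,i=3
  ##.#.|.  b26=0 t=3,i=0
  ##..#|.  b25=0 t=1,i=10
  ##...|.  b24=0 t=2,i=3
  #.###|.  b23=0 t=1,i=4
  #.##.|#  b22=1 t=5,i=7
  #.#.#|#  b21=1 t=0,i=5
  #.#..|#  b20=1 t=0,i=7
  #..##|.  b19=0 t=1,i=11
  #..#.|#  b18=1 t=0,i=9
  #...#|.  b17=0 t=2,i=4
  #....|#  b16=1 t=0,i=0
  .####|.  b15=0 t=1,i=5
  .###.|#  b14=1 t=1,i=1
  .##.#|#  b13=1 t=4,i=11
  .##..|.  b12=0 t=2,i=2
  .#.##|.  b11=0 t=4,i=2
  .#.#.|#  b10=1 t=0,i=4
  .#..#|#  b9=1 t=0,i=8
  .#...|.  b8=0 t=0,i=11
  ..###|.  b7=0 t=1,i=0
  ..##.|#  b6=1 t=2,i=1
  ..#.#|.  b5=0 t=0,i=3
  ..#..|.  b4=0 t=0,i=10
  ...##|.  b3=0 t=2,i=0
  ...#.|#  b2=1 t=0,i=2
  ....#|#  b1=1 t=0,i=1
  .....|#  b0=1 t=2,i=10
  bits 10100000011101010110011001000111 = 2692048455

2692048455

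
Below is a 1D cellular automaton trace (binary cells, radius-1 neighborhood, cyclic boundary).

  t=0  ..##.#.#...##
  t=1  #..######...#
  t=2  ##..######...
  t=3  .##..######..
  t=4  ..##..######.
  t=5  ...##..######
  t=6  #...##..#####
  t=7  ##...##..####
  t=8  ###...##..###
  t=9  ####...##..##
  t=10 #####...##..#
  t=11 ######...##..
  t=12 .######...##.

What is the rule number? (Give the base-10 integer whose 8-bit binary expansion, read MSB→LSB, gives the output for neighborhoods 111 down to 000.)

244

  [7] ### => #  t=1,i=4
  [6] ##. => #  t=0,i=3
  [5] #.# => #  t=0,i=4
  [4] #.. => #  t=0,i=0
  [3] .## => .  t=0,i=2
  [2] .#. => #  t=0,i=5
  [1] ..# => .  t=0,i=1
  [0] ... => .  t=0,i=9
  bits 11110100 = 244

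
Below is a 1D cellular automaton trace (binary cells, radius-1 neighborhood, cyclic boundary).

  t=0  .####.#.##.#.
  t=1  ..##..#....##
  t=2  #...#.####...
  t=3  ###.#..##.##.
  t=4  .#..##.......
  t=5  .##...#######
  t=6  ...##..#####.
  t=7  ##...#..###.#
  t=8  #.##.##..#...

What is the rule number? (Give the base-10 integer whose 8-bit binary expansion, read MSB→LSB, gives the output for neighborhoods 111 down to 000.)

  ###|#  b7=1 t=0,i=2
  ##.|.  b6=0 t=0,i=4
  #.#|.  b5=0 t=0,i=5
  #..|#  b4=1 t=0,i=12
  .##|.  b3=0 t=0,i=1
  .#.|#  b2=1 t=0,i=6
  ..#|.  b1=0 t=0,i=0
  ...|#  b0=1 t=1,i=8
  bits 10010101 = 149

149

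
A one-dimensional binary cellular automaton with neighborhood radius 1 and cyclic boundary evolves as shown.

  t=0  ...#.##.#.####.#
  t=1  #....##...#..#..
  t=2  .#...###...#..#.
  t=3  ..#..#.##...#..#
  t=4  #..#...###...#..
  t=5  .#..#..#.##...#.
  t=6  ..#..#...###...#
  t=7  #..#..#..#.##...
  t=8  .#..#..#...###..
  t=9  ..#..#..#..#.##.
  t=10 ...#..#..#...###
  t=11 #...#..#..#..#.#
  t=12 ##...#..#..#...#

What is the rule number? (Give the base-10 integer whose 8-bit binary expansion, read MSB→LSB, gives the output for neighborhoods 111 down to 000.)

  [7] ### => .  t=0,i=11
  [6] ##. => #  t=0,i=6
  [5] #.# => .  t=0,i=4
  [4] #.. => #  t=0,i=0
  [3] .## => #  t=0,i=5
  [2] .#. => .  t=0,i=3
  [1] ..# => .  t=0,i=2
  [0] ... => .  t=0,i=1
  bits 01011000 = 88

88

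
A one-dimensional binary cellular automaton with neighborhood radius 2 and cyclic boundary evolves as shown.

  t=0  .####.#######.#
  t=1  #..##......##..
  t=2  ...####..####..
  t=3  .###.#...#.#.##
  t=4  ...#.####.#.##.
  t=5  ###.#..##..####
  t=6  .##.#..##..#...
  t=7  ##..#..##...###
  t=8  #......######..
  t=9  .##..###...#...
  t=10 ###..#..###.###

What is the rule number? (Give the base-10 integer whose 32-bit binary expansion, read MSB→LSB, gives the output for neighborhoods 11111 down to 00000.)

1632837070

  #####|.  b31=0 t=0,i=8
  ####.|#  b30=1 t=0,i=3
  ###.#|#  b29=1 t=0,i=4
  ###..|.  b28=0 t=2,i=6
  ##.##|.  b27=0 t=0,i=5
  ##.#.|.  b26=0 t=0,i=13
  ##..#|.  b25=0 t=1,i=13
  ##...|#  b24=1 t=1,i=5
  #.###|.  b23=0 t=0,i=1
  #.##.|#  b22=1 t=3,i=13
  #.#.#|.  b21=0 t=0,i=14
  #.#..|#  b20=1 t=3,i=5
  #..##|.  b19=0 t=1,i=2
  #..#.|.  b18=0 t=1,i=14
  #...#|#  b17=1 t=3,i=7
  #....|#  b16=1 t=1,i=6
  .####|.  b15=0 t=0,i=2
  .###.|.  b14=0 t=3,i=2
  .##.#|.  b13=0 t=3,i=14
  .##..|#  b12=1 t=1,i=4
  .#.##|#  b11=1 t=0,i=0
  .#.#.|#  b10=1 t=3,i=10
  .#..#|.  b9=0 t=1,i=1
  .#...|#  b8=1 t=3,i=6
  ..###|#  b7=1 t=2,i=3
  ..##.|#  b6=1 t=1,i=3
  ..#.#|.  b5=0 t=3,i=9
  ..#..|.  b4=0 t=1,i=0
  ...##|#  b3=1 t=1,i=10
  ...#.|#  b2=1 t=3,i=8
  ....#|#  b1=1 t=1,i=9
  .....|.  b0=0 t=1,i=7
  bits 01100001010100110001110111001110 = 1632837070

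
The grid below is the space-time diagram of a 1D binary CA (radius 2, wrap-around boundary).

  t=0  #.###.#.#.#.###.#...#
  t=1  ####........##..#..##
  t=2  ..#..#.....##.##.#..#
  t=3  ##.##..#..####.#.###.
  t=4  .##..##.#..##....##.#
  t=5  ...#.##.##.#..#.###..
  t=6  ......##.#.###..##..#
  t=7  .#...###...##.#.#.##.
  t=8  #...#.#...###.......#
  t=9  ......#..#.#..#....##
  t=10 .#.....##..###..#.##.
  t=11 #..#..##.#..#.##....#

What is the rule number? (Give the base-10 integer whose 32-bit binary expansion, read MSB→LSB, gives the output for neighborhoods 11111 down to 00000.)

  [31] ##### => .  t=1,i=0
  [30] ####. => #  t=1,i=2
  [29] ###.# => .  t=0,i=4
  [28] ###.. => .  t=1,i=3
  [27] ##.## => #  t=0,i=1
  [26] ##.#. => .  t=0,i=5
  [25] ##..# => #  t=1,i=14
  [24] ##... => .  t=1,i=4
  [23] #.### => #  t=0,i=2
  [22] #.##. => .  t=2,i=14
  [21] #.#.# => .  t=0,i=6
  [20] #.#.. => #  t=0,i=16
  [19] #..## => .  t=1,i=18
  [18] #..#. => #  t=1,i=15
  [17] #...# => .  t=0,i=18
  [16] #.... => #  t=1,i=5
  [15] .#### => #  t=1,i=20
  [14] .###. => #  t=0,i=3
  [13] .##.# => #  t=0,i=0
  [12] .##.. => .  t=1,i=13
  [11] .#.## => .  t=0,i=11
  [10] .#.#. => .  t=0,i=7
  [9] .#..# => #  t=1,i=17
  [8] .#... => .  t=0,i=17
  [7] ..### => .  t=1,i=19
  [6] ..##. => #  t=0,i=20
  [5] ..#.# => .  t=5,i=3
  [4] ..#.. => .  t=1,i=16
  [3] ...## => #  t=0,i=19
  [2] ...#. => .  t=5,i=2
  [1] ....# => .  t=1,i=10
  [0] ..... => .  t=1,i=6
  bits 01001010100101011110001001001000 = 1251336776

1251336776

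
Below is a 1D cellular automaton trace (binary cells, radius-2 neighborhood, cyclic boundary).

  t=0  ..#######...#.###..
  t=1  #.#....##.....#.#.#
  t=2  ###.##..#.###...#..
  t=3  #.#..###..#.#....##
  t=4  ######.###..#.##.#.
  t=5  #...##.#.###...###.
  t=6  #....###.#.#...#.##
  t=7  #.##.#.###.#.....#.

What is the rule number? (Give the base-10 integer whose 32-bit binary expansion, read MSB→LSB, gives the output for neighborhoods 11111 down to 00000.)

  nb #####: next=.  (t=0,i=4, bit31=0)
  nb ####.: next=#  (t=0,i=7, bit30=1)
  nb ###.#: next=#  (t=2,i=2, bit29=1)
  nb ###..: next=#  (t=0,i=8, bit28=1)
  nb ##.##: next=.  (t=2,i=3, bit27=0)
  nb ##.#.: next=#  (t=1,i=1, bit26=1)
  nb ##..#: next=#  (t=2,i=6, bit25=1)
  nb ##...: next=.  (t=0,i=9, bit24=0)
  nb #.###: next=#  (t=0,i=14, bit23=1)
  nb #.##.: next=.  (t=1,i=18, bit22=0)
  nb #.#.#: next=#  (t=1,i=16, bit21=1)
  nb #.#..: next=#  (t=1,i=2, bit20=1)
  nb #..##: next=#  (t=2,i=18, bit19=1)
  nb #..#.: next=#  (t=2,i=7, bit18=1)
  nb #...#: next=.  (t=0,i=10, bit17=0)
  nb #....: next=#  (t=0,i=18, bit16=1)
  nb .####: next=.  (t=0,i=3, bit15=0)
  nb .###.: next=.  (t=0,i=15, bit14=0)
  nb .##.#: next=#  (t=1,i=0, bit13=1)
  nb .##..: next=#  (t=1,i=8, bit12=1)
  nb .#.##: next=.  (t=0,i=13, bit11=0)
  nb .#.#.: next=.  (t=1,i=15, bit10=0)
  nb .#..#: next=#  (t=2,i=17, bit9=1)
  nb .#...: next=.  (t=1,i=3, bit8=0)
  nb ..###: next=#  (t=0,i=2, bit7=1)
  nb ..##.: next=.  (t=1,i=7, bit6=0)
  nb ..#.#: next=.  (t=0,i=12, bit5=0)
  nb ..#..: next=.  (t=2,i=16, bit4=0)
  nb ...##: next=.  (t=0,i=1, bit3=0)
  nb ...#.: next=.  (t=0,i=11, bit2=0)
  nb ....#: next=#  (t=0,i=0, bit1=1)
  nb .....: next=#  (t=1,i=11, bit0=1)
  bits 01110110101111010011001010000011 = 1992110723

1992110723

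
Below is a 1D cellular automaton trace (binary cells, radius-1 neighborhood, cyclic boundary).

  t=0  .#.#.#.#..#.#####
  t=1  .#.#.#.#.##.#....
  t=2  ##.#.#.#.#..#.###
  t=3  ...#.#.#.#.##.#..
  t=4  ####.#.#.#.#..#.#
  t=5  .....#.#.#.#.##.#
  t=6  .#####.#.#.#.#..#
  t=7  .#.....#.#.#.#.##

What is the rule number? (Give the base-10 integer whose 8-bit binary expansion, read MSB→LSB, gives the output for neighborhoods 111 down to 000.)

  [7] ### => .  t=0,i=13
  [6] ##. => .  t=0,i=16
  [5] #.# => .  t=0,i=0
  [4] #.. => .  t=0,i=8
  [3] .## => #  t=0,i=12
  [2] .#. => #  t=0,i=1
  [1] ..# => #  t=0,i=9
  [0] ... => #  t=1,i=14
  bits 00001111 = 15

15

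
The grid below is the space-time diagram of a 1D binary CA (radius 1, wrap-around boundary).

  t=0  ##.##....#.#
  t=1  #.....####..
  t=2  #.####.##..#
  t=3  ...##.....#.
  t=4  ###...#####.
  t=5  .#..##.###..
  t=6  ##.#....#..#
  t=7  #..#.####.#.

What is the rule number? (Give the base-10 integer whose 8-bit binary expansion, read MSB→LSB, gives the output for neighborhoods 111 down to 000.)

135

  nb ###: next=#  (t=0,i=0, bit7=1)
  nb ##.: next=.  (t=0,i=1, bit6=0)
  nb #.#: next=.  (t=0,i=2, bit5=0)
  nb #..: next=.  (t=0,i=5, bit4=0)
  nb .##: next=.  (t=0,i=3, bit3=0)
  nb .#.: next=#  (t=0,i=9, bit2=1)
  nb ..#: next=#  (t=0,i=8, bit1=1)
  nb ...: next=#  (t=0,i=6, bit0=1)
  bits 10000111 = 135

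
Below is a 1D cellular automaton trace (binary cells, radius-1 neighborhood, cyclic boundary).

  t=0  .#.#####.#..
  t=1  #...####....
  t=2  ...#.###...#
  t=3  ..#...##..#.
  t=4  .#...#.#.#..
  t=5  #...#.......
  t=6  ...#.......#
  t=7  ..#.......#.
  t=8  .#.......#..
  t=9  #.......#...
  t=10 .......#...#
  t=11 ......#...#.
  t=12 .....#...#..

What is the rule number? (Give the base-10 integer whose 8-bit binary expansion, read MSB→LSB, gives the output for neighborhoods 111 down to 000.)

194

  nb ###: next=#  (t=0,i=4, bit7=1)
  nb ##.: next=#  (t=0,i=7, bit6=1)
  nb #.#: next=.  (t=0,i=2, bit5=0)
  nb #..: next=.  (t=0,i=10, bit4=0)
  nb .##: next=.  (t=0,i=3, bit3=0)
  nb .#.: next=.  (t=0,i=1, bit2=0)
  nb ..#: next=#  (t=0,i=0, bit1=1)
  nb ...: next=.  (t=0,i=11, bit0=0)
  bits 11000010 = 194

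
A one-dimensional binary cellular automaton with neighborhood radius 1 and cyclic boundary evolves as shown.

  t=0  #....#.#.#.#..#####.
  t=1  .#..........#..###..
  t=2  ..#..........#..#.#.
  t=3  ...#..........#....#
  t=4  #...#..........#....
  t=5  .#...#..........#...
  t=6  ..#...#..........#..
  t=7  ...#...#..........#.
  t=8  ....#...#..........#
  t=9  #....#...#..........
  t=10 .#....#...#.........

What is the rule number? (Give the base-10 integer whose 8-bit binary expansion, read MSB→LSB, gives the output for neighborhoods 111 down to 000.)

144

  nb ###: next=#  (t=0,i=15, bit7=1)
  nb ##.: next=.  (t=0,i=18, bit6=0)
  nb #.#: next=.  (t=0,i=6, bit5=0)
  nb #..: next=#  (t=0,i=1, bit4=1)
  nb .##: next=.  (t=0,i=14, bit3=0)
  nb .#.: next=.  (t=0,i=0, bit2=0)
  nb ..#: next=.  (t=0,i=4, bit1=0)
  nb ...: next=.  (t=0,i=2, bit0=0)
  bits 10010000 = 144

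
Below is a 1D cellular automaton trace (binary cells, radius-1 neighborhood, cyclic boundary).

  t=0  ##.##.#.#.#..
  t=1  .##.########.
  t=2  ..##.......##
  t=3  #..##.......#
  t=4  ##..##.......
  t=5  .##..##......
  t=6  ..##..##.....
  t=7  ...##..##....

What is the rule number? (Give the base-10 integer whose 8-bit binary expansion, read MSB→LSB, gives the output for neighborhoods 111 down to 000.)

  ###|.  b7=0 t=1,i=5
  ##.|#  b6=1 t=0,i=1
  #.#|#  b5=1 t=0,i=2
  #..|#  b4=1 t=0,i=11
  .##|.  b3=0 t=0,i=0
  .#.|#  b2=1 t=0,i=6
  ..#|.  b1=0 t=0,i=12
  ...|.  b0=0 t=2,i=5
  bits 01110100 = 116

116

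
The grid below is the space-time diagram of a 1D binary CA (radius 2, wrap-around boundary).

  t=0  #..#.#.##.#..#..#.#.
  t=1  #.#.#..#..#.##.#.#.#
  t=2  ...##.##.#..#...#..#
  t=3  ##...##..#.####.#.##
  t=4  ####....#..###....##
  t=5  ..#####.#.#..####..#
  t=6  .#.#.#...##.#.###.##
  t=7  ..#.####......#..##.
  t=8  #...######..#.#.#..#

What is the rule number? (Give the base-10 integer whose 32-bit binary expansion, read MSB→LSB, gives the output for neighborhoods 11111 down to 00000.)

1507820818

  ##### -> .   bit 31 = 0  t=4,i=0
  ####. -> #   bit 30 = 1  t=3,i=0
  ###.# -> .   bit 29 = 0  t=3,i=14
  ###.. -> #   bit 28 = 1  t=3,i=1
  ##.## -> #   bit 27 = 1  t=2,i=5
  ##.#. -> .   bit 26 = 0  t=0,i=9
  ##..# -> .   bit 25 = 0  t=3,i=7
  ##... -> #   bit 24 = 1  t=3,i=2
  #.### -> #   bit 23 = 1  t=3,i=11
  #.##. -> #   bit 22 = 1  t=0,i=7
  #.#.# -> .   bit 21 = 0  t=0,i=5
  #.#.. -> #   bit 20 = 1  t=0,i=0
  #..## -> #   bit 19 = 1  t=4,i=10
  #..#. -> #   bit 18 = 1  t=0,i=2
  #...# -> #   bit 17 = 1  t=2,i=1
  #.... -> #   bit 16 = 1  t=4,i=5
  .#### -> #   bit 15 = 1  t=3,i=12
  .###. -> .   bit 14 = 0  t=4,i=12
  .##.# -> .   bit 13 = 0  t=0,i=8
  .##.. -> .   bit 12 = 0  t=3,i=6
  .#.## -> .   bit 11 = 0  t=0,i=6
  .#.#. -> #   bit 10 = 1  t=0,i=4
  .#..# -> .   bit 9 = 0  t=0,i=1
  .#... -> #   bit 8 = 1  t=2,i=0
  ..### -> .   bit 7 = 0  t=4,i=11
  ..##. -> .   bit 6 = 0  t=2,i=3
  ..#.# -> .   bit 5 = 0  t=0,i=3
  ..#.. -> #   bit 4 = 1  t=0,i=13
  ...## -> .   bit 3 = 0  t=2,i=2
  ...#. -> .   bit 2 = 0  t=2,i=15
  ....# -> #   bit 1 = 1  t=4,i=6
  ..... -> .   bit 0 = 0  t=7,i=10
  bits 01011001110111111000010100010010 = 1507820818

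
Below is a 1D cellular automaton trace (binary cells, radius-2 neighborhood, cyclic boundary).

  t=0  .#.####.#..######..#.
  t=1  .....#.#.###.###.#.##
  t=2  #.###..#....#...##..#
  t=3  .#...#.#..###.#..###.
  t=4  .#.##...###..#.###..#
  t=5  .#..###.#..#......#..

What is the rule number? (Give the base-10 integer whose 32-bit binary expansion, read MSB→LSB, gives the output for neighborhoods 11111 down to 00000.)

3475640983

  nb #####: next=#  (t=0,i=13, bit31=1)
  nb ####.: next=#  (t=0,i=5, bit30=1)
  nb ###.#: next=.  (t=0,i=6, bit29=0)
  nb ###..: next=.  (t=0,i=16, bit28=0)
  nb ##.##: next=#  (t=1,i=12, bit27=1)
  nb ##.#.: next=#  (t=0,i=7, bit26=1)
  nb ##..#: next=#  (t=0,i=17, bit25=1)
  nb ##...: next=#  (t=1,i=0, bit24=1)
  nb #.###: next=.  (t=0,i=3, bit23=0)
  nb #.##.: next=.  (t=1,i=19, bit22=0)
  nb #.#.#: next=#  (t=1,i=7, bit21=1)
  nb #.#..: next=.  (t=0,i=8, bit20=0)
  nb #..##: next=#  (t=0,i=10, bit19=1)
  nb #..#.: next=.  (t=0,i=0, bit18=0)
  nb #...#: next=#  (t=2,i=14, bit17=1)
  nb #....: next=.  (t=1,i=1, bit16=0)
  nb .####: next=.  (t=0,i=4, bit15=0)
  nb .###.: next=.  (t=1,i=10, bit14=0)
  nb .##.#: next=.  (t=2,i=0, bit13=0)
  nb .##..: next=#  (t=1,i=20, bit12=1)
  nb .#.##: next=.  (t=0,i=2, bit11=0)
  nb .#.#.: next=.  (t=1,i=6, bit10=0)
  nb .#..#: next=#  (t=0,i=9, bit9=1)
  nb .#...: next=.  (t=2,i=8, bit8=0)
  nb ..###: next=#  (t=0,i=11, bit7=1)
  nb ..##.: next=.  (t=2,i=16, bit6=0)
  nb ..#.#: next=.  (t=0,i=1, bit5=0)
  nb ..#..: next=#  (t=0,i=19, bit4=1)
  nb ...##: next=.  (t=2,i=15, bit3=0)
  nb ...#.: next=#  (t=1,i=4, bit2=1)
  nb ....#: next=#  (t=1,i=3, bit1=1)
  nb .....: next=#  (t=1,i=2, bit0=1)
  bits 11001111001010100001001010010111 = 3475640983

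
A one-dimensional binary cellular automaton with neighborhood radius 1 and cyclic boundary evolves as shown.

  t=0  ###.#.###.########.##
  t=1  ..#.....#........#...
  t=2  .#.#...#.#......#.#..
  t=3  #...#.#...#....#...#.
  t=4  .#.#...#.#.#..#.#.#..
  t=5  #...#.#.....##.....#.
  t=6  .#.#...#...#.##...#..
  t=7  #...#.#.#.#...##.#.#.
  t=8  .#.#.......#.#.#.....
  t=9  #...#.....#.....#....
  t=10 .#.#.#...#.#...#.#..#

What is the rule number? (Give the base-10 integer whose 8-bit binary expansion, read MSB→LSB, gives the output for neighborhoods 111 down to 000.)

82

  nb ###: next=.  (t=0,i=0, bit7=0)
  nb ##.: next=#  (t=0,i=2, bit6=1)
  nb #.#: next=.  (t=0,i=3, bit5=0)
  nb #..: next=#  (t=1,i=3, bit4=1)
  nb .##: next=.  (t=0,i=6, bit3=0)
  nb .#.: next=.  (t=0,i=4, bit2=0)
  nb ..#: next=#  (t=1,i=1, bit1=1)
  nb ...: next=.  (t=1,i=0, bit0=0)
  bits 01010010 = 82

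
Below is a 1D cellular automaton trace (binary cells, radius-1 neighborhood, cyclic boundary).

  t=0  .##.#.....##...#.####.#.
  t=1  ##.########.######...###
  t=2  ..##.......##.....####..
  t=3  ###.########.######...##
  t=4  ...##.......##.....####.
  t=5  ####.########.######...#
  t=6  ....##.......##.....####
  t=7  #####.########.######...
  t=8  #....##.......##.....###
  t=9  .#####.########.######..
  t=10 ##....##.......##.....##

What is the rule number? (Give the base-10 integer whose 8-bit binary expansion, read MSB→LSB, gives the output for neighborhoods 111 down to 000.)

  [7] ### => .  t=0,i=18
  [6] ##. => .  t=0,i=2
  [5] #.# => #  t=0,i=3
  [4] #.. => #  t=0,i=5
  [3] .## => #  t=0,i=1
  [2] .#. => #  t=0,i=4
  [1] ..# => #  t=0,i=0
  [0] ... => #  t=0,i=6
  bits 00111111 = 63

63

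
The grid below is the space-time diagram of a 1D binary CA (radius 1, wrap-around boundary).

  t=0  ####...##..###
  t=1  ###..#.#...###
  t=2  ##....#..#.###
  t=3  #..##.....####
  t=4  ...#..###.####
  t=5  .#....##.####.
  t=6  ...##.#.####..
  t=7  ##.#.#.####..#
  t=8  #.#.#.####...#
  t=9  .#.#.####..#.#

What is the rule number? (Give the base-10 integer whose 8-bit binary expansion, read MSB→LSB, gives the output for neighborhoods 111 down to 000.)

169

  ###|#  b7=1 t=0,i=0
  ##.|.  b6=0 t=0,i=3
  #.#|#  b5=1 t=1,i=6
  #..|.  b4=0 t=0,i=4
  .##|#  b3=1 t=0,i=7
  .#.|.  b2=0 t=1,i=5
  ..#|.  b1=0 t=0,i=6
  ...|#  b0=1 t=0,i=5
  bits 10101001 = 169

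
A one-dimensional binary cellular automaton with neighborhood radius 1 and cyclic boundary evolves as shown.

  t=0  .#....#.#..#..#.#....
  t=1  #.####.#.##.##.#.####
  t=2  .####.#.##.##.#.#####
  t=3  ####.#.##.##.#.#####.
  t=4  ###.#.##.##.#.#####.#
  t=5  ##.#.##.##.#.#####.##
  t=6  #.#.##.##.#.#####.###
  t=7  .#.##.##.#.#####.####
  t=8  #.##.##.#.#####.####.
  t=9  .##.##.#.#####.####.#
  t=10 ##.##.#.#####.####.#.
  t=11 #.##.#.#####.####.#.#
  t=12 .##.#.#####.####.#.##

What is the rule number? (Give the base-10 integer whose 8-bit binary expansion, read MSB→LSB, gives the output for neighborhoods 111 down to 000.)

  nb ###: next=#  (t=1,i=3, bit7=1)
  nb ##.: next=.  (t=1,i=0, bit6=0)
  nb #.#: next=#  (t=0,i=7, bit5=1)
  nb #..: next=#  (t=0,i=2, bit4=1)
  nb .##: next=#  (t=1,i=2, bit3=1)
  nb .#.: next=.  (t=0,i=1, bit2=0)
  nb ..#: next=#  (t=0,i=0, bit1=1)
  nb ...: next=#  (t=0,i=3, bit0=1)
  bits 10111011 = 187

187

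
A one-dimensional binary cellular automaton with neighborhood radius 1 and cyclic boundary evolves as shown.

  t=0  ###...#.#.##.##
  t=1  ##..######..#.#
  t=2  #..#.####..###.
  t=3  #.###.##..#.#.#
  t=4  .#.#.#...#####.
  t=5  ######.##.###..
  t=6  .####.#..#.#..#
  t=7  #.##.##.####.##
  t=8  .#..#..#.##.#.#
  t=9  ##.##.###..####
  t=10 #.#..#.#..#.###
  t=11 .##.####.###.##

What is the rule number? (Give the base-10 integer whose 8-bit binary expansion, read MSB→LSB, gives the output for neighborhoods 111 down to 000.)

  ### -> #   bit 7 = 1  t=0,i=0
  ##. -> .   bit 6 = 0  t=0,i=2
  #.# -> #   bit 5 = 1  t=0,i=7
  #.. -> .   bit 4 = 0  t=0,i=3
  .## -> .   bit 3 = 0  t=0,i=10
  .#. -> #   bit 2 = 1  t=0,i=6
  ..# -> #   bit 1 = 1  t=0,i=5
  ... -> #   bit 0 = 1  t=0,i=4
  bits 10100111 = 167

167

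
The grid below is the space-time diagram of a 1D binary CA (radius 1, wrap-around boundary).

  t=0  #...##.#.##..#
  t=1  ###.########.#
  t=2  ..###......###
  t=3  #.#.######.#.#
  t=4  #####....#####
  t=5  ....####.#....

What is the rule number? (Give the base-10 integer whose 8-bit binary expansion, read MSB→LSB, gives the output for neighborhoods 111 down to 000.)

  [7] ### => .  t=1,i=0
  [6] ##. => #  t=0,i=0
  [5] #.# => #  t=0,i=6
  [4] #.. => #  t=0,i=1
  [3] .## => #  t=0,i=4
  [2] .#. => #  t=0,i=7
  [1] ..# => .  t=0,i=3
  [0] ... => #  t=0,i=2
  bits 01111101 = 125

125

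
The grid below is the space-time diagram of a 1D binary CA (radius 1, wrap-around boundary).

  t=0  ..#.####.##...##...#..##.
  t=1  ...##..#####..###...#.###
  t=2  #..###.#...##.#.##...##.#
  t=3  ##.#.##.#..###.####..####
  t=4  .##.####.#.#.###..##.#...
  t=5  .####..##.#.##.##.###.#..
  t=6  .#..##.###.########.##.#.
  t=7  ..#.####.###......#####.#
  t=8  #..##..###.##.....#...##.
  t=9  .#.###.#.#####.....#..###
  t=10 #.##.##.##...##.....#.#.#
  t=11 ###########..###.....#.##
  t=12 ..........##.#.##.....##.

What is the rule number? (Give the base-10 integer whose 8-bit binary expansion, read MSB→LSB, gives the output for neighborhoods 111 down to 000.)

  [7] ### => .  t=0,i=5
  [6] ##. => #  t=0,i=7
  [5] #.# => #  t=0,i=3
  [4] #.. => #  t=0,i=11
  [3] .## => #  t=0,i=4
  [2] .#. => .  t=0,i=2
  [1] ..# => .  t=0,i=1
  [0] ... => .  t=0,i=0
  bits 01111000 = 120

120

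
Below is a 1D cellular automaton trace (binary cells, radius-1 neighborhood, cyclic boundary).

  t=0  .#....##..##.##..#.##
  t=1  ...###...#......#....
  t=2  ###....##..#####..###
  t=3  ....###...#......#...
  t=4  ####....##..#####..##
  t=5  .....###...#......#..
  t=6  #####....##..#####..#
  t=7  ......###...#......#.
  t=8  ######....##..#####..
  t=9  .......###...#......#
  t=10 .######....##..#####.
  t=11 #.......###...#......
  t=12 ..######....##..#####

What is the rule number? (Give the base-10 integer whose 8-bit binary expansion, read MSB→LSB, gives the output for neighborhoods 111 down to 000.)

3

  ### -> .   bit 7 = 0  t=1,i=4
  ##. -> .   bit 6 = 0  t=0,i=7
  #.# -> .   bit 5 = 0  t=0,i=0
  #.. -> .   bit 4 = 0  t=0,i=2
  .## -> .   bit 3 = 0  t=0,i=6
  .#. -> .   bit 2 = 0  t=0,i=1
  ..# -> #   bit 1 = 1  t=0,i=5
  ... -> #   bit 0 = 1  t=0,i=3
  bits 00000011 = 3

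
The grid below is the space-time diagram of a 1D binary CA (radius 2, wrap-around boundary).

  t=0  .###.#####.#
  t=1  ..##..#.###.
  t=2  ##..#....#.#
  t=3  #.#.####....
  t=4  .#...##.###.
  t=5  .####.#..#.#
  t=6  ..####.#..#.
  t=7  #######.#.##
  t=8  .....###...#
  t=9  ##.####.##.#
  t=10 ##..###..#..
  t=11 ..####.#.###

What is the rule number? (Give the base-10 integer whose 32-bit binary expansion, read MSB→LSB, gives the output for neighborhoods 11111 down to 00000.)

  [31] ##### => .  t=0,i=7
  [30] ####. => #  t=0,i=8
  [29] ###.# => #  t=0,i=3
  [28] ###.. => .  t=1,i=10
  [27] ##.## => .  t=0,i=4
  [26] ##.#. => #  t=0,i=10
  [25] ##..# => #  t=1,i=4
  [24] ##... => #  t=1,i=11
  [23] #.### => .  t=0,i=1
  [22] #.##. => .  t=9,i=8
  [21] #.#.# => .  t=0,i=11
  [20] #.#.. => .  t=5,i=6
  [19] #..## => #  t=10,i=3
  [18] #..#. => .  t=1,i=5
  [17] #...# => #  t=1,i=0
  [16] #.... => #  t=2,i=6
  [15] .#### => #  t=0,i=6
  [14] .###. => #  t=0,i=2
  [13] .##.# => #  t=4,i=6
  [12] .##.. => .  t=1,i=3
  [11] .#.## => .  t=0,i=0
  [10] .#.#. => #  t=3,i=1
  [9] .#..# => #  t=5,i=7
  [8] .#... => #  t=2,i=5
  [7] ..### => #  t=6,i=2
  [6] ..##. => .  t=1,i=2
  [5] ..#.# => .  t=1,i=6
  [4] ..#.. => #  t=2,i=4
  [3] ...## => #  t=1,i=1
  [2] ...#. => .  t=2,i=8
  [1] ....# => #  t=2,i=7
  [0] ..... => .  t=8,i=2
  bits 01100111000010111110011110011010 = 1728833434

1728833434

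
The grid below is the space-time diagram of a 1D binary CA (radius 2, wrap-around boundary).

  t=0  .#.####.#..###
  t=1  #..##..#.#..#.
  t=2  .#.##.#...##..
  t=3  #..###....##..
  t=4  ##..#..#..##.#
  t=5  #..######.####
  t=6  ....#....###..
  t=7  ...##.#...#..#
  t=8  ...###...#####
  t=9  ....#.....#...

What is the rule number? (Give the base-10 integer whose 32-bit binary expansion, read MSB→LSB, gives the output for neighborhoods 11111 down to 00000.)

214299220

  #####|.  b31=0 t=5,i=5
  ####.|.  b30=0 t=0,i=5
  ###.#|.  b29=0 t=0,i=6
  ###..|.  b28=0 t=3,i=5
  ##.##|#  b27=1 t=4,i=12
  ##.#.|#  b26=1 t=0,i=0
  ##..#|.  b25=0 t=1,i=5
  ##...|.  b24=0 t=2,i=12
  #.###|#  b23=1 t=0,i=3
  #.##.|#  b22=1 t=2,i=3
  #.#.#|.  b21=0 t=0,i=1
  #.#..|.  b20=0 t=0,i=8
  #..##|.  b19=0 t=0,i=10
  #..#.|#  b18=1 t=1,i=6
  #...#|.  b17=0 t=2,i=8
  #....|#  b16=1 t=3,i=7
  .####|#  b15=1 t=0,i=4
  .###.|#  b14=1 t=0,i=12
  .##.#|#  b13=1 t=2,i=4
  .##..|#  b12=1 t=1,i=4
  .#.##|.  b11=0 t=0,i=2
  .#.#.|.  b10=0 t=1,i=8
  .#..#|#  b9=1 t=0,i=9
  .#...|.  b8=0 t=2,i=7
  ..###|.  b7=0 t=0,i=11
  ..##.|#  b6=1 t=1,i=3
  ..#.#|.  b5=0 t=1,i=7
  ..#..|#  b4=1 t=3,i=0
  ...##|.  b3=0 t=2,i=9
  ...#.|#  b2=1 t=2,i=0
  ....#|.  b1=0 t=3,i=8
  .....|.  b0=0 t=6,i=0
  bits 00001100110001011111001001010100 = 214299220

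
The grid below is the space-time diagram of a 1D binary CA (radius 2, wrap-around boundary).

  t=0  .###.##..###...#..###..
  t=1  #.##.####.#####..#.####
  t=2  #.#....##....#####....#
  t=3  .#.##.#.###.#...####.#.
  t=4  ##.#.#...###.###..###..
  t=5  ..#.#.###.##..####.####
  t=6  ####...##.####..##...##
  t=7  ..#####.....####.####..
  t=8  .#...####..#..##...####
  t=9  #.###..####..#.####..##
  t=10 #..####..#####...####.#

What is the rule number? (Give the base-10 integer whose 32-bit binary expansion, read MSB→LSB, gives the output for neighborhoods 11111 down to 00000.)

2001687852

  #####|.  b31=0 t=1,i=12
  ####.|#  b30=1 t=1,i=7
  ###.#|#  b29=1 t=0,i=3
  ###..|#  b28=1 t=0,i=11
  ##.##|.  b27=0 t=0,i=4
  ##.#.|#  b26=1 t=2,i=1
  ##..#|#  b25=1 t=0,i=7
  ##...|#  b24=1 t=0,i=12
  #.###|.  b23=0 t=1,i=5
  #.##.|#  b22=1 t=0,i=5
  #.#.#|.  b21=0 t=3,i=6
  #.#..|.  b20=0 t=2,i=2
  #..##|#  b19=1 t=0,i=8
  #..#.|#  b18=1 t=1,i=16
  #...#|#  b17=1 t=0,i=13
  #....|#  b16=1 t=2,i=4
  .####|.  b15=0 t=1,i=6
  .###.|#  b14=1 t=0,i=2
  .##.#|.  b13=0 t=1,i=3
  .##..|#  b12=1 t=0,i=6
  .#.##|.  b11=0 t=1,i=18
  .#.#.|#  b10=1 t=4,i=4
  .#..#|.  b9=0 t=0,i=16
  .#...|#  b8=1 t=2,i=3
  ..###|.  b7=0 t=0,i=1
  ..##.|.  b6=0 t=2,i=7
  ..#.#|#  b5=1 t=1,i=17
  ..#..|.  b4=0 t=0,i=15
  ...##|#  b3=1 t=0,i=0
  ...#.|#  b2=1 t=0,i=14
  ....#|.  b1=0 t=2,i=5
  .....|.  b0=0 t=7,i=9
  bits 01110111010011110101010100101100 = 2001687852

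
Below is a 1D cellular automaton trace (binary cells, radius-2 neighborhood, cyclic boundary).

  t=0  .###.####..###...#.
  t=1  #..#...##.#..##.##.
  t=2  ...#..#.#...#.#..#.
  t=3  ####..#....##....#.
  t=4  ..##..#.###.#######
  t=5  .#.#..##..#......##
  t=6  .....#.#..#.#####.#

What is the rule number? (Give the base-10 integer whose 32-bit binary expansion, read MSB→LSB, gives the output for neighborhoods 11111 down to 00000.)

  [31] ##### => .  t=4,i=14
  [30] ####. => #  t=0,i=7
  [29] ###.# => #  t=0,i=3
  [28] ###.. => #  t=0,i=8
  [27] ##.## => .  t=0,i=4
  [26] ##.#. => .  t=1,i=9
  [25] ##..# => .  t=0,i=9
  [24] ##... => #  t=0,i=14
  [23] #.### => .  t=0,i=5
  [22] #.##. => .  t=1,i=16
  [21] #.#.# => .  t=5,i=1
  [20] #.#.. => .  t=1,i=0
  [19] #..## => #  t=0,i=0
  [18] #..#. => .  t=1,i=2
  [17] #...# => .  t=0,i=15
  [16] #.... => #  t=2,i=0
  [15] .#### => .  t=0,i=6
  [14] .###. => .  t=0,i=2
  [13] .##.# => #  t=1,i=8
  [12] .##.. => #  t=3,i=12
  [11] .#.## => #  t=3,i=18
  [10] .#.#. => .  t=2,i=7
  [9] .#..# => .  t=0,i=18
  [8] .#... => .  t=1,i=4
  [7] ..### => .  t=0,i=1
  [6] ..##. => .  t=1,i=7
  [5] ..#.# => #  t=2,i=6
  [4] ..#.. => #  t=0,i=17
  [3] ...## => #  t=1,i=6
  [2] ...#. => #  t=0,i=16
  [1] ....# => #  t=2,i=1
  [0] ..... => #  t=5,i=13
  bits 01110001000010010011100000111111 = 1896429631

1896429631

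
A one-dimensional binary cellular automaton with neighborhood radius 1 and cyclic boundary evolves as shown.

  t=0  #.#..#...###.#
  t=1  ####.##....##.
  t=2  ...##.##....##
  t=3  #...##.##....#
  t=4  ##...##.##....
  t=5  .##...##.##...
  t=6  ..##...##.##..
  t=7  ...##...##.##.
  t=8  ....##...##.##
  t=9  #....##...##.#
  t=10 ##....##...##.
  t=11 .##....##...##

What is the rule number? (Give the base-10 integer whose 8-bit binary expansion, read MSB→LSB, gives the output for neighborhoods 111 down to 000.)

116

  ### -> .   bit 7 = 0  t=0,i=10
  ##. -> #   bit 6 = 1  t=0,i=0
  #.# -> #   bit 5 = 1  t=0,i=1
  #.. -> #   bit 4 = 1  t=0,i=3
  .## -> .   bit 3 = 0  t=0,i=9
  .#. -> #   bit 2 = 1  t=0,i=2
  ..# -> .   bit 1 = 0  t=0,i=4
  ... -> .   bit 0 = 0  t=0,i=7
  bits 01110100 = 116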